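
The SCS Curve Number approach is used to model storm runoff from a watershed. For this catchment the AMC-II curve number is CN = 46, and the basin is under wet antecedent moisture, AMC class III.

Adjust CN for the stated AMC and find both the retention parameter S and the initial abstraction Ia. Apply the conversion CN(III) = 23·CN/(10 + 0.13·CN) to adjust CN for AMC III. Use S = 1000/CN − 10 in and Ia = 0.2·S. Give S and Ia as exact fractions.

Adjust CN=46 to AMC III: 23·46/(10 + 0.13·46) → 1058 ÷ (799/50) = 52900/799 ≈ 66.208
S = 1000/(52900/799) − 10 = 2700/529 in ≈ 5.104 in
Initial abstraction Ia = S/5 = (2700/529)/5 = 540/529 ≈ 1.021 in

S = 2700/529 in ≈ 5.104 in; Ia = 540/529 in ≈ 1.021 in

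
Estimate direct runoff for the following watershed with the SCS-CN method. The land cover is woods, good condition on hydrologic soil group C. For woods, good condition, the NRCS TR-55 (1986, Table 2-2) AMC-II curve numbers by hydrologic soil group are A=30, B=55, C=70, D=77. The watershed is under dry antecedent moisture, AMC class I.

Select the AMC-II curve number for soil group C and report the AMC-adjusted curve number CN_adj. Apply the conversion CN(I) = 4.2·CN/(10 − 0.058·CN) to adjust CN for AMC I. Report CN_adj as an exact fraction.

CN_adj = 4900/99 ≈ 49.495

NRCS table: woods, good condition, soil group C → CN(II) = 70
Adjust CN=70 to AMC I: 4.2·70/(10 − 0.058·70) → 294 ÷ (297/50) = 4900/99 ≈ 49.495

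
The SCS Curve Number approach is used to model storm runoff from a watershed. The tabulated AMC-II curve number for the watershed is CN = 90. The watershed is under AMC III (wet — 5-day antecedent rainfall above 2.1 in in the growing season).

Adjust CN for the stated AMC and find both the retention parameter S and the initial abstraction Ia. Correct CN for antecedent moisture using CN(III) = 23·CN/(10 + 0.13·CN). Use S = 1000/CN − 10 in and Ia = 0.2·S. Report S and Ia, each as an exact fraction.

Wet (AMC III): CN(III) = 23·90/(10 + 0.13·90) = 2070/(217/10) = 20700/217 ≈ 95.392
Max retention: S = 1000/(20700/217) − 10 = 100/207 in (≈ 0.483 in)
Ia = 0.2S: 0.2·0.483 = 0.097 in (exactly 20/207)

S = 100/207 in ≈ 0.483 in; Ia = 20/207 in ≈ 0.097 in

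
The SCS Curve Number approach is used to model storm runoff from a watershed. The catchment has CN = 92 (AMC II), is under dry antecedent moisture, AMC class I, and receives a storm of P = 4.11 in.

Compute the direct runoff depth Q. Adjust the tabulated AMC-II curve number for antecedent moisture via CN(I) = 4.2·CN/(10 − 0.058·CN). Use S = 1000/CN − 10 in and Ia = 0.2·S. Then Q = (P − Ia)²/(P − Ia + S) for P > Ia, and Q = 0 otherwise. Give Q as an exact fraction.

Q = 31866891169/13452177900 in ≈ 2.369 in

CN(I) from CN(II)=92: (4.2·92)/(10 − 0.058·92) = 48300/583 ≈ 82.847
Retention S: 1000/CN − 10 with CN=82.847 → S = 1000/483 ≈ 2.070 in
Ia = 0.2·(1000/483) = 200/483 in ≈ 0.414 in
P − Ia = 4.110 − 0.414 = 178513/48300 ≈ 3.696 in (> 0, runoff occurs)
Runoff Q = (P−Ia)²/(P−Ia+S) = (3.696)²/(3.696+2.070) = 31866891169/13452177900 ≈ 2.369 in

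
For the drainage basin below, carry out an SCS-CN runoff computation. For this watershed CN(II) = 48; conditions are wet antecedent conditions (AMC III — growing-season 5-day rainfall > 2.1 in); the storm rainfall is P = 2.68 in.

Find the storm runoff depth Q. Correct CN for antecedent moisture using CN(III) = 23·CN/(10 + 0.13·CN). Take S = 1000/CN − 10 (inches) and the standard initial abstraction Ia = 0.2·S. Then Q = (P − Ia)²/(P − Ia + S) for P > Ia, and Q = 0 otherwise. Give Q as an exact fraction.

Wet (AMC III): CN(III) = 23·48/(10 + 0.13·48) = 1104/(406/25) = 13800/203 ≈ 67.980
S = 1000/(13800/203) − 10 = 325/69 in ≈ 4.710 in
Ia = 0.2·(325/69) = 65/69 in ≈ 0.942 in
Excess rainfall: 2.680 − 0.942 = 1.738 in; P > Ia so Q > 0
Runoff Q = (P−Ia)²/(P−Ia+S) = (1.738)²/(1.738+4.710) = 8988004/19187175 ≈ 0.468 in

Q = 8988004/19187175 in ≈ 0.468 in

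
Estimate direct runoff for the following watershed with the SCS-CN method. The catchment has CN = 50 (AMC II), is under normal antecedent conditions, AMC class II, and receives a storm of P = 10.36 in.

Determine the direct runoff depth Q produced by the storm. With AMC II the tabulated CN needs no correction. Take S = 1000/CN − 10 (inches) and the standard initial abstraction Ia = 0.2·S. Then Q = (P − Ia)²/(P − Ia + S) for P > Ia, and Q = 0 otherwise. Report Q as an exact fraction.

AMC II — tabulated CN = 50 applies directly.
S = 1000/50 − 10 = 10 in ≈ 10.000 in
Ia = 0.2·10 = 2 in ≈ 2.000 in
Since P=10.360 > Ia=2.000: effective rainfall P−Ia = 209/25 in
Runoff Q = (P−Ia)²/(P−Ia+S) = (8.360)²/(8.360+10.000) = 43681/11475 ≈ 3.807 in

Q = 43681/11475 in ≈ 3.807 in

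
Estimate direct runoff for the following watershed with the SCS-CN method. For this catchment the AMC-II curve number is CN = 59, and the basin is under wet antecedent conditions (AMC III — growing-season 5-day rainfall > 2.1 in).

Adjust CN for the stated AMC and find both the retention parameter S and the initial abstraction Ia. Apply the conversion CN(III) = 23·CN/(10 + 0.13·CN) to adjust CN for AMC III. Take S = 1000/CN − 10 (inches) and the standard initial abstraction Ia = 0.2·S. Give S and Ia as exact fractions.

Adjust CN=59 to AMC III: 23·59/(10 + 0.13·59) → 1357 ÷ (1767/100) = 135700/1767 ≈ 76.797
Max retention: S = 1000/(135700/1767) − 10 = 4100/1357 in (≈ 3.021 in)
Ia = 0.2·(4100/1357) = 820/1357 in ≈ 0.604 in

S = 4100/1357 in ≈ 3.021 in; Ia = 820/1357 in ≈ 0.604 in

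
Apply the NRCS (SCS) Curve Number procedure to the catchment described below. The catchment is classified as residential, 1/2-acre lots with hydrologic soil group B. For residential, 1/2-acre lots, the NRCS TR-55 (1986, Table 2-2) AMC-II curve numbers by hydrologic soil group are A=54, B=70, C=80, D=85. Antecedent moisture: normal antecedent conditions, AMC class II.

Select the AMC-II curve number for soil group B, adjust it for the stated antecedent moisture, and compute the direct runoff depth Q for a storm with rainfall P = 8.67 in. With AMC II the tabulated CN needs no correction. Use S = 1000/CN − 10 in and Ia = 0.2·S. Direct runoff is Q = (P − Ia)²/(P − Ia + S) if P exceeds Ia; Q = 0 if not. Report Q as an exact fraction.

NRCS table: residential, 1/2-acre lots, soil group B → CN(II) = 70
Average conditions: CN = 70 (no AMC adjustment).
Max retention: S = 1000/70 − 10 = 30/7 in (≈ 4.286 in)
Initial abstraction Ia = S/5 = (30/7)/5 = 6/7 ≈ 0.857 in
Since P=8.670 > Ia=0.857: effective rainfall P−Ia = 5469/700 in
Runoff Q = (P−Ia)²/(P−Ia+S) = (7.813)²/(7.813+4.286) = 3323329/658700 ≈ 5.045 in

Q = 3323329/658700 in ≈ 5.045 in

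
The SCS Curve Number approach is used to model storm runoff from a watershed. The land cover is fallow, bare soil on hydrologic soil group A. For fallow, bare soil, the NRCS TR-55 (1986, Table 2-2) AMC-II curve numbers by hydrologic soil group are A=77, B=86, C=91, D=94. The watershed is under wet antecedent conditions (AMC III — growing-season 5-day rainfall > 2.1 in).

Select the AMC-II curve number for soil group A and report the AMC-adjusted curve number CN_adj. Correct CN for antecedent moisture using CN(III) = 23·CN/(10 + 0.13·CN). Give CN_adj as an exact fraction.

CN_adj = 7700/87 ≈ 88.506

NRCS table: fallow, bare soil, soil group A → CN(II) = 77
CN(III) from CN(II)=77: (23·77)/(10 + 0.13·77) = 7700/87 ≈ 88.506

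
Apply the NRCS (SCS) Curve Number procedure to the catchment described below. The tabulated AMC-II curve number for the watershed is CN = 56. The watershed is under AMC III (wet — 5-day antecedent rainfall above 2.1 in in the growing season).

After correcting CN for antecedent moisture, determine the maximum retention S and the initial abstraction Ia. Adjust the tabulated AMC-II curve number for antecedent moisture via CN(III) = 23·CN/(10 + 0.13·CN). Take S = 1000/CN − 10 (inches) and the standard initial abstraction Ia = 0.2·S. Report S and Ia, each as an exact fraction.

CN(III) from CN(II)=56: (23·56)/(10 + 0.13·56) = 4025/54 ≈ 74.537
Max retention: S = 1000/(4025/54) − 10 = 550/161 in (≈ 3.416 in)
Ia = 0.2·(550/161) = 110/161 in ≈ 0.683 in

S = 550/161 in ≈ 3.416 in; Ia = 110/161 in ≈ 0.683 in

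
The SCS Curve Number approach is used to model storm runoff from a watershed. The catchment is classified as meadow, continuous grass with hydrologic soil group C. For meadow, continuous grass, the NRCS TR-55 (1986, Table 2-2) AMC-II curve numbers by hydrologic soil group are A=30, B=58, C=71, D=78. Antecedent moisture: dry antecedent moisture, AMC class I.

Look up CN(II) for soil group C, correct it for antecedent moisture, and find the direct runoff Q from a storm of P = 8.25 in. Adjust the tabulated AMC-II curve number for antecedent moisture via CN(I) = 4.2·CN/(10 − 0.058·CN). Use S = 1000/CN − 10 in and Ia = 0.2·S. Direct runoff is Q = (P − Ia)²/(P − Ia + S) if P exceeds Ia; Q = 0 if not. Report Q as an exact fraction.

Q = 1413985609/570176292 in ≈ 2.480 in

NRCS table: meadow, continuous grass, soil group C → CN(II) = 71
Adjust CN=71 to AMC I: 4.2·71/(10 − 0.058·71) → (1491/5) ÷ (2941/500) = 149100/2941 ≈ 50.697
Retention S: 1000/CN − 10 with CN=50.697 → S = 14500/1491 ≈ 9.725 in
Initial abstraction Ia = S/5 = (14500/1491)/5 = 2900/1491 ≈ 1.945 in
P − Ia = 8.250 − 1.945 = 37603/5964 ≈ 6.305 in (> 0, runoff occurs)
Q: (37603/5964)² ÷ (95603/5964) = 1413985609/570176292 in (≈ 2.480 in)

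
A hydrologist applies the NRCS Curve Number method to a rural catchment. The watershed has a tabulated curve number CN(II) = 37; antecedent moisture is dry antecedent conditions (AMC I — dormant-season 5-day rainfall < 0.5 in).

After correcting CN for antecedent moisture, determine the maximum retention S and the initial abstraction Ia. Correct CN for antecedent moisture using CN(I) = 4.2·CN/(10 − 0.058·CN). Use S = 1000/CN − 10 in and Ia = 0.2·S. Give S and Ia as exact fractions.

Adjust CN=37 to AMC I: 4.2·37/(10 − 0.058·37) → (777/5) ÷ (3927/500) = 3700/187 ≈ 19.786
Retention S: 1000/CN − 10 with CN=19.786 → S = 1500/37 ≈ 40.541 in
Ia = 0.2·(1500/37) = 300/37 in ≈ 8.108 in

S = 1500/37 in ≈ 40.541 in; Ia = 300/37 in ≈ 8.108 in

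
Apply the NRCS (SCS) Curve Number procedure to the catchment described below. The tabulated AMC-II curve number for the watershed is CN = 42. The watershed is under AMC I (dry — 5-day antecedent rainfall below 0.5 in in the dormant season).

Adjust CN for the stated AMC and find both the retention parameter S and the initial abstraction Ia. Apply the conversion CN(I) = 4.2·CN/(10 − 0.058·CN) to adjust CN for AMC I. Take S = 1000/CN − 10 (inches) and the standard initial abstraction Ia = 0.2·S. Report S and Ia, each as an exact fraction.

Adjust CN=42 to AMC I: 4.2·42/(10 − 0.058·42) → (882/5) ÷ (1891/250) = 44100/1891 ≈ 23.321
Retention S: 1000/CN − 10 with CN=23.321 → S = 14500/441 ≈ 32.880 in
Ia = 0.2·(14500/441) = 2900/441 in ≈ 6.576 in

S = 14500/441 in ≈ 32.880 in; Ia = 2900/441 in ≈ 6.576 in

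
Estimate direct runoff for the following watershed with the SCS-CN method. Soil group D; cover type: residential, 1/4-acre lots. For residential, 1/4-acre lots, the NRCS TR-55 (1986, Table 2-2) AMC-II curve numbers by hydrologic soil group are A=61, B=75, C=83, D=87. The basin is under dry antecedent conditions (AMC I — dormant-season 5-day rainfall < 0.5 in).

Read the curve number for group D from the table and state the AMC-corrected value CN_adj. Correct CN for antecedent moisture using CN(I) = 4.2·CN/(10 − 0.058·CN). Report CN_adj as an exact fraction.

NRCS table: residential, 1/4-acre lots, soil group D → CN(II) = 87
Dry (AMC I): CN(I) = 4.2·87/(10 − 0.058·87) = (1827/5)/(2477/500) = 182700/2477 ≈ 73.759

CN_adj = 182700/2477 ≈ 73.759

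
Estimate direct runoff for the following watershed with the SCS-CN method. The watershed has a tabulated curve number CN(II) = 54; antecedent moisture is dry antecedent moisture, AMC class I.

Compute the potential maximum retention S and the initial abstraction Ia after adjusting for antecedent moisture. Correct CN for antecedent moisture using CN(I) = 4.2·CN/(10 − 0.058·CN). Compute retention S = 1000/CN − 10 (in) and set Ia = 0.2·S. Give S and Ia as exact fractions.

Adjust CN=54 to AMC I: 4.2·54/(10 − 0.058·54) → (1134/5) ÷ (1717/250) = 56700/1717 ≈ 33.023
Max retention: S = 1000/(56700/1717) − 10 = 11500/567 in (≈ 20.282 in)
Initial abstraction Ia = S/5 = (11500/567)/5 = 2300/567 ≈ 4.056 in

S = 11500/567 in ≈ 20.282 in; Ia = 2300/567 in ≈ 4.056 in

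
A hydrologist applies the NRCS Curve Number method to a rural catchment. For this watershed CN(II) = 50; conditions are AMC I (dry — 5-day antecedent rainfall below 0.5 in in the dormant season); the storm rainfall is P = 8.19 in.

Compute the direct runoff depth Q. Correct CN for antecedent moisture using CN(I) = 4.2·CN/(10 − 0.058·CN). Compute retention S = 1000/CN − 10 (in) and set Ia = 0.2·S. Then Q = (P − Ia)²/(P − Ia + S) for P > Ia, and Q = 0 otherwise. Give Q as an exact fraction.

Dry (AMC I): CN(I) = 4.2·50/(10 − 0.058·50) = 210/(71/10) = 2100/71 ≈ 29.577
S = 1000/(2100/71) − 10 = 500/21 in ≈ 23.810 in
Ia = 0.2S: 0.2·23.810 = 4.762 in (exactly 100/21)
P − Ia = 8.190 − 4.762 = 7199/2100 ≈ 3.428 in (> 0, runoff occurs)
Q: (7199/2100)² ÷ (57199/2100) = 51825601/120117900 in (≈ 0.431 in)

Q = 51825601/120117900 in ≈ 0.431 in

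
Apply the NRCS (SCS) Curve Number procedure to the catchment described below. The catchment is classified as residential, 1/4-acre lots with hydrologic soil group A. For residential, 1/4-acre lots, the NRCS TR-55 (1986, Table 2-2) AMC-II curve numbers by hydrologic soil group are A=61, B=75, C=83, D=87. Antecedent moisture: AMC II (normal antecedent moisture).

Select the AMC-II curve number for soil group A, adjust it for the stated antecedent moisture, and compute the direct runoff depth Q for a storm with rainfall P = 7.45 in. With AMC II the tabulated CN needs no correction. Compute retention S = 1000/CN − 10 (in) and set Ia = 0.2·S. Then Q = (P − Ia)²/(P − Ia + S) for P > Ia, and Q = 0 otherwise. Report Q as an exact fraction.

NRCS table: residential, 1/4-acre lots, soil group A → CN(II) = 61
AMC II — tabulated CN = 61 applies directly.
Retention S: 1000/CN − 10 with CN=61.000 → S = 390/61 ≈ 6.393 in
Ia = 0.2·(390/61) = 78/61 in ≈ 1.279 in
Since P=7.450 > Ia=1.279: effective rainfall P−Ia = 7529/1220 in
Runoff Q = (P−Ia)²/(P−Ia+S) = (6.171)²/(6.171+6.393) = 56685841/18701380 ≈ 3.031 in

Q = 56685841/18701380 in ≈ 3.031 in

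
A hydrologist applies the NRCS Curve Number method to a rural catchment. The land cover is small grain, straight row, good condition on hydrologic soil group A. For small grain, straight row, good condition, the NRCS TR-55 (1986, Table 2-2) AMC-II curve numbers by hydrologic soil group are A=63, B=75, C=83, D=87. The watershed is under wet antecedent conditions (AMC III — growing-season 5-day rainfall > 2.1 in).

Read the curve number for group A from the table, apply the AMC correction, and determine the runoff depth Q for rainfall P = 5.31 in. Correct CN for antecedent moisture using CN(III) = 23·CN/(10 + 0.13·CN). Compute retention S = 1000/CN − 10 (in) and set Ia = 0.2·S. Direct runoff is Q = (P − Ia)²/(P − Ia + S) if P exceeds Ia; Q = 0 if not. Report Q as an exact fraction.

Q = 483607585561/154379213100 in ≈ 3.133 in

NRCS table: small grain, straight row, good condition, soil group A → CN(II) = 63
Adjust CN=63 to AMC III: 23·63/(10 + 0.13·63) → 1449 ÷ (1819/100) = 144900/1819 ≈ 79.659
Retention S: 1000/CN − 10 with CN=79.659 → S = 3700/1449 ≈ 2.553 in
Initial abstraction Ia = S/5 = (3700/1449)/5 = 740/1449 ≈ 0.511 in
Excess rainfall: 5.310 − 0.511 = 4.799 in; P > Ia so Q > 0
Q: (695419/144900)² ÷ (1065419/144900) = 483607585561/154379213100 in (≈ 3.133 in)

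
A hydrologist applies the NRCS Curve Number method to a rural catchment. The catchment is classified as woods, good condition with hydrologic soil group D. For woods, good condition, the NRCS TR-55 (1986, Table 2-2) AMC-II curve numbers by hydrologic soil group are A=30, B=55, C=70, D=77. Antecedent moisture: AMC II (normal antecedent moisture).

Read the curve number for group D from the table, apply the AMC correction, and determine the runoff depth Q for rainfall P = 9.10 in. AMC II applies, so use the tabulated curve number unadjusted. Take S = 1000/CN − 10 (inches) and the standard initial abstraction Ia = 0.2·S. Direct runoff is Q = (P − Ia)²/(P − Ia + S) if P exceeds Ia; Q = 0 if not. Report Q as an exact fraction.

Q = 42863209/6812190 in ≈ 6.292 in

NRCS table: woods, good condition, soil group D → CN(II) = 77
CN(II) = 77; AMC II needs no correction.
Max retention: S = 1000/77 − 10 = 230/77 in (≈ 2.987 in)
Ia = 0.2S: 0.2·2.987 = 0.597 in (exactly 46/77)
Excess rainfall: 9.100 − 0.597 = 8.503 in; P > Ia so Q > 0
Runoff Q = (P−Ia)²/(P−Ia+S) = (8.503)²/(8.503+2.987) = 42863209/6812190 ≈ 6.292 in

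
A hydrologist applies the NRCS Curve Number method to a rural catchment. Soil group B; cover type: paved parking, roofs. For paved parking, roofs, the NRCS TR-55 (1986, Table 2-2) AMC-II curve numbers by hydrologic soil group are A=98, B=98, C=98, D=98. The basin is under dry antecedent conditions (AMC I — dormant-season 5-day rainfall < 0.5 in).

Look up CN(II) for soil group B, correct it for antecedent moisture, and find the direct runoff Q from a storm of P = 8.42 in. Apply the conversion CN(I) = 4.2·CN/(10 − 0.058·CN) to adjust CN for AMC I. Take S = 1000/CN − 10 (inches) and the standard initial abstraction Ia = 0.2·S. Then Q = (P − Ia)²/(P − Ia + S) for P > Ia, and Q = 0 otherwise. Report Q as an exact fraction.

NRCS table: paved parking, roofs, soil group B → CN(II) = 98
CN(I) from CN(II)=98: (4.2·98)/(10 − 0.058·98) = 102900/1079 ≈ 95.366
Max retention: S = 1000/(102900/1079) − 10 = 500/1029 in (≈ 0.486 in)
Ia = 0.2·(500/1029) = 100/1029 in ≈ 0.097 in
Excess rainfall: 8.420 − 0.097 = 8.323 in; P > Ia so Q > 0
Q = (428209/51450)²/((428209/51450) + 500/1029) = (183362947681/2647102500)/(453209/51450) = 183362947681/23317603050 in ≈ 7.864 in

Q = 183362947681/23317603050 in ≈ 7.864 in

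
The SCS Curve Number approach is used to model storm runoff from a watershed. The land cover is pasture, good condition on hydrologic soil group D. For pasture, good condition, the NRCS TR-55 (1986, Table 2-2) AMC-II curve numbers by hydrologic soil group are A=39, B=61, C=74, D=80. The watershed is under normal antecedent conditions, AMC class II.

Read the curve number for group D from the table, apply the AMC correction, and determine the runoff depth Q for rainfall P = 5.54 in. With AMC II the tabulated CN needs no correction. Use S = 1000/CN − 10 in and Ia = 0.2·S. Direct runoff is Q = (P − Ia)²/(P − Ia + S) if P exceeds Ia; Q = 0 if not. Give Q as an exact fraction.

NRCS table: pasture, good condition, soil group D → CN(II) = 80
Average conditions: CN = 80 (no AMC adjustment).
S = 1000/80 − 10 = 5/2 in ≈ 2.500 in
Ia = 0.2S: 0.2·2.500 = 0.500 in (exactly 1/2)
P − Ia = 5.540 − 0.500 = 126/25 ≈ 5.040 in (> 0, runoff occurs)
Q: (126/25)² ÷ (377/50) = 31752/9425 in (≈ 3.369 in)

Q = 31752/9425 in ≈ 3.369 in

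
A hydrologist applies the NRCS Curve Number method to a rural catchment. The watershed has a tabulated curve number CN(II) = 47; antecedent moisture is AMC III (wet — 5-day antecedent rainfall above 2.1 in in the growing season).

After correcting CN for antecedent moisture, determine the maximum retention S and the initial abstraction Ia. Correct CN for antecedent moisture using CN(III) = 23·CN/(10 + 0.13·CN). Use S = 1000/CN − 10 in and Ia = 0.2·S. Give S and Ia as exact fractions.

CN(III) from CN(II)=47: (23·47)/(10 + 0.13·47) = 108100/1611 ≈ 67.101
Retention S: 1000/CN − 10 with CN=67.101 → S = 5300/1081 ≈ 4.903 in
Ia = 0.2·(5300/1081) = 1060/1081 in ≈ 0.981 in

S = 5300/1081 in ≈ 4.903 in; Ia = 1060/1081 in ≈ 0.981 in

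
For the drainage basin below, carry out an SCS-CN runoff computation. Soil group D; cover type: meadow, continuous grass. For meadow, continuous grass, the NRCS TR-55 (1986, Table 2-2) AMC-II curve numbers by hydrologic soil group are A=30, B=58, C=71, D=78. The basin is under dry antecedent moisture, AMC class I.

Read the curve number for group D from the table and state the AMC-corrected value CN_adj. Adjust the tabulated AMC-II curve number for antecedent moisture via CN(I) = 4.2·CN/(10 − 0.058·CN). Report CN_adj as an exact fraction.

NRCS table: meadow, continuous grass, soil group D → CN(II) = 78
Adjust CN=78 to AMC I: 4.2·78/(10 − 0.058·78) → (1638/5) ÷ (1369/250) = 81900/1369 ≈ 59.825

CN_adj = 81900/1369 ≈ 59.825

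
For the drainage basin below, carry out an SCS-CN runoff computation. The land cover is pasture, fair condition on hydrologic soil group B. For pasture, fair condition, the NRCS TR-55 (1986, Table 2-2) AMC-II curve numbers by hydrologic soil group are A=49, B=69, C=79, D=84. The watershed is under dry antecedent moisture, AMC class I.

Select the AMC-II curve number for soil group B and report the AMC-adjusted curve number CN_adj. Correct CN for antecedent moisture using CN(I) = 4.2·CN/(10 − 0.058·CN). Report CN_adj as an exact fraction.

CN_adj = 144900/2999 ≈ 48.316

NRCS table: pasture, fair condition, soil group B → CN(II) = 69
Adjust CN=69 to AMC I: 4.2·69/(10 − 0.058·69) → (1449/5) ÷ (2999/500) = 144900/2999 ≈ 48.316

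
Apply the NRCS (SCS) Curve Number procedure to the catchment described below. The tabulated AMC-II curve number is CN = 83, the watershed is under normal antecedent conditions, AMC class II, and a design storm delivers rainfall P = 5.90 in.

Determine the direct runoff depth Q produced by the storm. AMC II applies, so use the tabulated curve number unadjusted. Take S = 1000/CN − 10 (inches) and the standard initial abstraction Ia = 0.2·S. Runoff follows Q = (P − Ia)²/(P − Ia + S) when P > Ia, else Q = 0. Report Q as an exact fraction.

Q = 20766249/5193310 in ≈ 3.999 in

Average conditions: CN = 83 (no AMC adjustment).
S = 1000/83 − 10 = 170/83 in ≈ 2.048 in
Ia = 0.2S: 0.2·2.048 = 0.410 in (exactly 34/83)
P − Ia = 5.900 − 0.410 = 4557/830 ≈ 5.490 in (> 0, runoff occurs)
Q = (4557/830)²/((4557/830) + 170/83) = (20766249/688900)/(6257/830) = 20766249/5193310 in ≈ 3.999 in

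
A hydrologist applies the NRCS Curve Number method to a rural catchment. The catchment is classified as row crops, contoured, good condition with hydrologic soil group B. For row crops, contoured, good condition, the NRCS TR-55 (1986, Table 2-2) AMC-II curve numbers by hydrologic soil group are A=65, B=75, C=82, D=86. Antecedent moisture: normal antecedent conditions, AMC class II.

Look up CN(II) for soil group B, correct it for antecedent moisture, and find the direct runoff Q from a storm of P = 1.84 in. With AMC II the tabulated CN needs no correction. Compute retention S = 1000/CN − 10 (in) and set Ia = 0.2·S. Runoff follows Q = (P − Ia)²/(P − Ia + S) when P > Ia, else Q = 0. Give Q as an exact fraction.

NRCS table: row crops, contoured, good condition, soil group B → CN(II) = 75
CN(II) = 75; AMC II needs no correction.
S = 1000/75 − 10 = 10/3 in ≈ 3.333 in
Ia = 0.2S: 0.2·3.333 = 0.667 in (exactly 2/3)
Excess rainfall: 1.840 − 0.667 = 1.173 in; P > Ia so Q > 0
Q: (88/75)² ÷ (338/75) = 3872/12675 in (≈ 0.305 in)

Q = 3872/12675 in ≈ 0.305 in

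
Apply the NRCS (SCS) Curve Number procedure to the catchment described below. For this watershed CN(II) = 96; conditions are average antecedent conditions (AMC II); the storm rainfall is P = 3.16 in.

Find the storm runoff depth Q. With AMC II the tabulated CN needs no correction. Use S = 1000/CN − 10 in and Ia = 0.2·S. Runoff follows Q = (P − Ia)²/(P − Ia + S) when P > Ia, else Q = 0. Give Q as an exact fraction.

Q = 851929/314400 in ≈ 2.710 in

AMC II — tabulated CN = 96 applies directly.
Retention S: 1000/CN − 10 with CN=96.000 → S = 5/12 ≈ 0.417 in
Ia = 0.2S: 0.2·0.417 = 0.083 in (exactly 1/12)
Since P=3.160 > Ia=0.083: effective rainfall P−Ia = 923/300 in
Q: (923/300)² ÷ (262/75) = 851929/314400 in (≈ 2.710 in)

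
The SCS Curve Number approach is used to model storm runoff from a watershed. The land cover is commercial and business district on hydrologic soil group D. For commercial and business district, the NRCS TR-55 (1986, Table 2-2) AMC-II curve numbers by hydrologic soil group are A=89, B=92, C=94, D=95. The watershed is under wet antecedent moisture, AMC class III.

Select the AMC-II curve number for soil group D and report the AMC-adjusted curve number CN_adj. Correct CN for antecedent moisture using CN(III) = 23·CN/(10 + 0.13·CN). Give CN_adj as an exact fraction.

NRCS table: commercial and business district, soil group D → CN(II) = 95
Adjust CN=95 to AMC III: 23·95/(10 + 0.13·95) → 2185 ÷ (447/20) = 43700/447 ≈ 97.763

CN_adj = 43700/447 ≈ 97.763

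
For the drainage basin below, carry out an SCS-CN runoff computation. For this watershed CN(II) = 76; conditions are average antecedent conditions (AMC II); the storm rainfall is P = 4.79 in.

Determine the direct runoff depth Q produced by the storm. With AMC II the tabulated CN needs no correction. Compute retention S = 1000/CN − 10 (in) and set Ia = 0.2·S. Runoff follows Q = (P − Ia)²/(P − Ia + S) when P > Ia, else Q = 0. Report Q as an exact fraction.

Q = 62425801/26411900 in ≈ 2.364 in

CN(II) = 76; AMC II needs no correction.
Retention S: 1000/CN − 10 with CN=76.000 → S = 60/19 ≈ 3.158 in
Initial abstraction Ia = S/5 = (60/19)/5 = 12/19 ≈ 0.632 in
Excess rainfall: 4.790 − 0.632 = 4.158 in; P > Ia so Q > 0
Runoff Q = (P−Ia)²/(P−Ia+S) = (4.158)²/(4.158+3.158) = 62425801/26411900 ≈ 2.364 in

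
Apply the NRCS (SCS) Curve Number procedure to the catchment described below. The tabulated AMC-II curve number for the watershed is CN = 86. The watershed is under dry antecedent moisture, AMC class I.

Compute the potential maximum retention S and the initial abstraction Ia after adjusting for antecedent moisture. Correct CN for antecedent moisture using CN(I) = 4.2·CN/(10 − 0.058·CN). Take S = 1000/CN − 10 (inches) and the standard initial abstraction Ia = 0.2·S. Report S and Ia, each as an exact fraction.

S = 500/129 in ≈ 3.876 in; Ia = 100/129 in ≈ 0.775 in

CN(I) from CN(II)=86: (4.2·86)/(10 − 0.058·86) = 12900/179 ≈ 72.067
S = 1000/(12900/179) − 10 = 500/129 in ≈ 3.876 in
Initial abstraction Ia = S/5 = (500/129)/5 = 100/129 ≈ 0.775 in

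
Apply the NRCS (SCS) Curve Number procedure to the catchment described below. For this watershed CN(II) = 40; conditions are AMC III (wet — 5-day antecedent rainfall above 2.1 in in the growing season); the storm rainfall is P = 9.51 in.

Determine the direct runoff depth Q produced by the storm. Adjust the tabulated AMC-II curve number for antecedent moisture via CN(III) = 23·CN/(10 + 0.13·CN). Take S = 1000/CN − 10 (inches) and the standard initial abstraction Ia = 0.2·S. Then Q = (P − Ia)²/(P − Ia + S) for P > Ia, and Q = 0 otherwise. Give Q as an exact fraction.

Q = 118730043/25969300 in ≈ 4.572 in

Adjust CN=40 to AMC III: 23·40/(10 + 0.13·40) → 920 ÷ (76/5) = 1150/19 ≈ 60.526
Retention S: 1000/CN − 10 with CN=60.526 → S = 150/23 ≈ 6.522 in
Initial abstraction Ia = S/5 = (150/23)/5 = 30/23 ≈ 1.304 in
P − Ia = 9.510 − 1.304 = 18873/2300 ≈ 8.206 in (> 0, runoff occurs)
Runoff Q = (P−Ia)²/(P−Ia+S) = (8.206)²/(8.206+6.522) = 118730043/25969300 ≈ 4.572 in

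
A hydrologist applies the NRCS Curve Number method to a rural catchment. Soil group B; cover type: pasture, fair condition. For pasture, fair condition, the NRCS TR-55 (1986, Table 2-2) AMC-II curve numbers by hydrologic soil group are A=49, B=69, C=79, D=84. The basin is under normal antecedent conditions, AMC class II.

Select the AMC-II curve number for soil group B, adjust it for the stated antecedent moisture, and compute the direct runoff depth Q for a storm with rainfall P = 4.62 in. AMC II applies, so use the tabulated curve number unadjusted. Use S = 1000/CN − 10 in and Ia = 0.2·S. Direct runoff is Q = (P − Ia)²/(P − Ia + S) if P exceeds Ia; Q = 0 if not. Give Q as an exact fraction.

Q = 164839921/97769550 in ≈ 1.686 in

NRCS table: pasture, fair condition, soil group B → CN(II) = 69
Average conditions: CN = 69 (no AMC adjustment).
Max retention: S = 1000/69 − 10 = 310/69 in (≈ 4.493 in)
Initial abstraction Ia = S/5 = (310/69)/5 = 62/69 ≈ 0.899 in
Since P=4.620 > Ia=0.899: effective rainfall P−Ia = 12839/3450 in
Runoff Q = (P−Ia)²/(P−Ia+S) = (3.721)²/(3.721+4.493) = 164839921/97769550 ≈ 1.686 in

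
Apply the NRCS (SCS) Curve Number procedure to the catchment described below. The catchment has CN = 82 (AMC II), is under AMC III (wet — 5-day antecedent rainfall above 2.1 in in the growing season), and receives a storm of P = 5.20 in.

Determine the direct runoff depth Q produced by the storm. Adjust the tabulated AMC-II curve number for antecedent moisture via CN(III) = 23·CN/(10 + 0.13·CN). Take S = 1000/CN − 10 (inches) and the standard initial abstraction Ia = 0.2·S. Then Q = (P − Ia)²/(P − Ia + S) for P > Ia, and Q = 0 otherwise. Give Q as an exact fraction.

Wet (AMC III): CN(III) = 23·82/(10 + 0.13·82) = 1886/(1033/50) = 94300/1033 ≈ 91.288
Retention S: 1000/CN − 10 with CN=91.288 → S = 900/943 ≈ 0.954 in
Initial abstraction Ia = S/5 = (900/943)/5 = 180/943 ≈ 0.191 in
Excess rainfall: 5.200 − 0.191 = 5.009 in; P > Ia so Q > 0
Runoff Q = (P−Ia)²/(P−Ia+S) = (5.009)²/(5.009+0.954) = 278904962/66288185 ≈ 4.207 in

Q = 278904962/66288185 in ≈ 4.207 in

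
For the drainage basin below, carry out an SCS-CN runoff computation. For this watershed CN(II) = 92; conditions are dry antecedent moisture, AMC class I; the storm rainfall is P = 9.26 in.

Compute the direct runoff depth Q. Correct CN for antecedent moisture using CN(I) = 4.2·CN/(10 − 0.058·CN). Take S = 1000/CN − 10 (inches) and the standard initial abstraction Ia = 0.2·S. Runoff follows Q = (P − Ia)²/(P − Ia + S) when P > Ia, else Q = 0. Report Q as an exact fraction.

Q = 45637349641/6366640350 in ≈ 7.168 in

Adjust CN=92 to AMC I: 4.2·92/(10 − 0.058·92) → (1932/5) ÷ (583/125) = 48300/583 ≈ 82.847
Max retention: S = 1000/(48300/583) − 10 = 1000/483 in (≈ 2.070 in)
Ia = 0.2·(1000/483) = 200/483 in ≈ 0.414 in
Since P=9.260 > Ia=0.414: effective rainfall P−Ia = 213629/24150 in
Runoff Q = (P−Ia)²/(P−Ia+S) = (8.846)²/(8.846+2.070) = 45637349641/6366640350 ≈ 7.168 in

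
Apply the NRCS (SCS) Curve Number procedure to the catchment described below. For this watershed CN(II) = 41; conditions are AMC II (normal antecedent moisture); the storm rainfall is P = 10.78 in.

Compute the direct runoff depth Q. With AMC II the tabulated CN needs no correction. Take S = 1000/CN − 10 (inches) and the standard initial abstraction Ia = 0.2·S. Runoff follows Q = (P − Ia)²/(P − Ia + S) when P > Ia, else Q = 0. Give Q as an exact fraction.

Average conditions: CN = 41 (no AMC adjustment).
Max retention: S = 1000/41 − 10 = 590/41 in (≈ 14.390 in)
Ia = 0.2·(590/41) = 118/41 in ≈ 2.878 in
Since P=10.780 > Ia=2.878: effective rainfall P−Ia = 16199/2050 in
Q = (16199/2050)²/((16199/2050) + 590/41) = (262407601/4202500)/(45699/2050) = 262407601/93682950 in ≈ 2.801 in

Q = 262407601/93682950 in ≈ 2.801 in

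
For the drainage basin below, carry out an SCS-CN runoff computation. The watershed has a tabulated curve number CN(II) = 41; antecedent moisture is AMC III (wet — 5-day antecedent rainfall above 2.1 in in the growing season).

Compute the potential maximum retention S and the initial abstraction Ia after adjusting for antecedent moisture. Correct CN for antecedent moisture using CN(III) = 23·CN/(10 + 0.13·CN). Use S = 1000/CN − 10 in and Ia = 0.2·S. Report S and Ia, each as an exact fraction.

Wet (AMC III): CN(III) = 23·41/(10 + 0.13·41) = 943/(1533/100) = 94300/1533 ≈ 61.513
S = 1000/(94300/1533) − 10 = 5900/943 in ≈ 6.257 in
Ia = 0.2·(5900/943) = 1180/943 in ≈ 1.251 in

S = 5900/943 in ≈ 6.257 in; Ia = 1180/943 in ≈ 1.251 in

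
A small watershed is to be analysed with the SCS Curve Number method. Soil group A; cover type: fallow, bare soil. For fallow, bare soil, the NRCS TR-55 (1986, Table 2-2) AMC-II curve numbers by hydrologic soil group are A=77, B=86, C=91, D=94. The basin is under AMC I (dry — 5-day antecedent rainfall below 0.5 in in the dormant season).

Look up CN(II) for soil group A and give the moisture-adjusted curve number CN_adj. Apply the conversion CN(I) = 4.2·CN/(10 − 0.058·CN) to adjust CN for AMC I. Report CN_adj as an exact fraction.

NRCS table: fallow, bare soil, soil group A → CN(II) = 77
Dry (AMC I): CN(I) = 4.2·77/(10 − 0.058·77) = (1617/5)/(2767/500) = 161700/2767 ≈ 58.439

CN_adj = 161700/2767 ≈ 58.439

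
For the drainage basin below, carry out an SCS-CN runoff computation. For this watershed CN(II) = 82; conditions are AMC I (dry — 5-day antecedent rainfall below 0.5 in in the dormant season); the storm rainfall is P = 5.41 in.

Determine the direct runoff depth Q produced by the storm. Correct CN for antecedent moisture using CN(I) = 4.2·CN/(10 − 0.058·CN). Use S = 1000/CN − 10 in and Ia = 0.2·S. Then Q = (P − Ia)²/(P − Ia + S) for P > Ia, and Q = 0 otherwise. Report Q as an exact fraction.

Q = 15691821289/7900162900 in ≈ 1.986 in

Adjust CN=82 to AMC I: 4.2·82/(10 − 0.058·82) → (1722/5) ÷ (1311/250) = 28700/437 ≈ 65.675
Max retention: S = 1000/(28700/437) − 10 = 1500/287 in (≈ 5.226 in)
Initial abstraction Ia = S/5 = (1500/287)/5 = 300/287 ≈ 1.045 in
P − Ia = 5.410 − 1.045 = 125267/28700 ≈ 4.365 in (> 0, runoff occurs)
Q: (125267/28700)² ÷ (275267/28700) = 15691821289/7900162900 in (≈ 1.986 in)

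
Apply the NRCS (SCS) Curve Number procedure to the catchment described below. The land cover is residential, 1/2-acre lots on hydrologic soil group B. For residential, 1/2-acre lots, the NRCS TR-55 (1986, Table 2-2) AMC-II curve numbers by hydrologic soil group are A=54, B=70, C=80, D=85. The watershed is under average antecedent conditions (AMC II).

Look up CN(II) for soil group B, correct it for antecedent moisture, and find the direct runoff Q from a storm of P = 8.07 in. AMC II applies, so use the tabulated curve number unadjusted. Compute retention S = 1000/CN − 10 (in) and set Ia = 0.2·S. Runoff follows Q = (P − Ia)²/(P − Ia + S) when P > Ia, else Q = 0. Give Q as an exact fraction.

Q = 8497467/1878100 in ≈ 4.525 in

NRCS table: residential, 1/2-acre lots, soil group B → CN(II) = 70
CN(II) = 70; AMC II needs no correction.
Max retention: S = 1000/70 − 10 = 30/7 in (≈ 4.286 in)
Ia = 0.2·(30/7) = 6/7 in ≈ 0.857 in
Since P=8.070 > Ia=0.857: effective rainfall P−Ia = 5049/700 in
Q: (5049/700)² ÷ (8049/700) = 8497467/1878100 in (≈ 4.525 in)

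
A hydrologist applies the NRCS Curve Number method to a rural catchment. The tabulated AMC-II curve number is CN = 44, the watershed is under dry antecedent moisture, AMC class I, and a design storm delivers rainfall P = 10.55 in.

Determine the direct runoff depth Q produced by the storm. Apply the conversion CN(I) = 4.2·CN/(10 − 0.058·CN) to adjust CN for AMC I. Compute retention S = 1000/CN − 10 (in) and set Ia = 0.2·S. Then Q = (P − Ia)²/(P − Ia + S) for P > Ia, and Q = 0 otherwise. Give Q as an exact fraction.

Q = 8779369/15155580 in ≈ 0.579 in

CN(I) from CN(II)=44: (4.2·44)/(10 − 0.058·44) = 3300/133 ≈ 24.812
Retention S: 1000/CN − 10 with CN=24.812 → S = 1000/33 ≈ 30.303 in
Ia = 0.2S: 0.2·30.303 = 6.061 in (exactly 200/33)
Since P=10.550 > Ia=6.061: effective rainfall P−Ia = 2963/660 in
Q: (2963/660)² ÷ (22963/660) = 8779369/15155580 in (≈ 0.579 in)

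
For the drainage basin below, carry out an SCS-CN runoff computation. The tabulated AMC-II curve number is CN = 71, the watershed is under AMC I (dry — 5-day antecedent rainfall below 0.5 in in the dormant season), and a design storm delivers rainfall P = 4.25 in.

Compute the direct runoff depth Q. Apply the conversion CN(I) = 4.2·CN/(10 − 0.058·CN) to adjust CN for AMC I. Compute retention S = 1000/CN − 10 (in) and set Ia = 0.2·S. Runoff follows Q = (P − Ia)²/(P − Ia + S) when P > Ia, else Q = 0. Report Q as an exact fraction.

Q = 188980009/427899108 in ≈ 0.442 in

CN(I) from CN(II)=71: (4.2·71)/(10 − 0.058·71) = 149100/2941 ≈ 50.697
S = 1000/(149100/2941) − 10 = 14500/1491 in ≈ 9.725 in
Ia = 0.2·(14500/1491) = 2900/1491 in ≈ 1.945 in
Excess rainfall: 4.250 − 1.945 = 2.305 in; P > Ia so Q > 0
Q: (13747/5964)² ÷ (71747/5964) = 188980009/427899108 in (≈ 0.442 in)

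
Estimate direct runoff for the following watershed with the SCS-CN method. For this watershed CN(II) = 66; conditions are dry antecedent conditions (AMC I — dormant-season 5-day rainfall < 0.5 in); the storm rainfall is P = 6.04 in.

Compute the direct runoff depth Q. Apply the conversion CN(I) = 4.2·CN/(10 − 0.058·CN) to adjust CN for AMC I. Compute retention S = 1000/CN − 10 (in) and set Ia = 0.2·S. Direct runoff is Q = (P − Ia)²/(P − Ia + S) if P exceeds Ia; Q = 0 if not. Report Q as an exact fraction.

Adjust CN=66 to AMC I: 4.2·66/(10 − 0.058·66) → (1386/5) ÷ (1543/250) = 69300/1543 ≈ 44.913
Max retention: S = 1000/(69300/1543) − 10 = 8500/693 in (≈ 12.266 in)
Initial abstraction Ia = S/5 = (8500/693)/5 = 1700/693 ≈ 2.453 in
P − Ia = 6.040 − 2.453 = 62143/17325 ≈ 3.587 in (> 0, runoff occurs)
Q = (62143/17325)²/((62143/17325) + 8500/693) = (3861752449/300155625)/(274643/17325) = 3861752449/4758189975 in ≈ 0.812 in

Q = 3861752449/4758189975 in ≈ 0.812 in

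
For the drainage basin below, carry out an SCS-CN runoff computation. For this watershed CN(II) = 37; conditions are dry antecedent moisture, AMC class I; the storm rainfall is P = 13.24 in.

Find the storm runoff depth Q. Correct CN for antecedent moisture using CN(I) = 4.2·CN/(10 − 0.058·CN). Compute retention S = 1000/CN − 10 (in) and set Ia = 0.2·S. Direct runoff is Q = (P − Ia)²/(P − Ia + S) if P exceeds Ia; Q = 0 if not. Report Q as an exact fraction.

Q = 22534009/39078475 in ≈ 0.577 in

CN(I) from CN(II)=37: (4.2·37)/(10 − 0.058·37) = 3700/187 ≈ 19.786
Max retention: S = 1000/(3700/187) − 10 = 1500/37 in (≈ 40.541 in)
Initial abstraction Ia = S/5 = (1500/37)/5 = 300/37 ≈ 8.108 in
Since P=13.240 > Ia=8.108: effective rainfall P−Ia = 4747/925 in
Q: (4747/925)² ÷ (42247/925) = 22534009/39078475 in (≈ 0.577 in)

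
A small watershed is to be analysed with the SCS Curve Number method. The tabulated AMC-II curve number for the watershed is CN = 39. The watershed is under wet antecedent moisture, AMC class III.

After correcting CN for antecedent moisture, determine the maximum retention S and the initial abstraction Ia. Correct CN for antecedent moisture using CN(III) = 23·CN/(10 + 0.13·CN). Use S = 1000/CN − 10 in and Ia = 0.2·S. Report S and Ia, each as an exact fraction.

Adjust CN=39 to AMC III: 23·39/(10 + 0.13·39) → 897 ÷ (1507/100) = 89700/1507 ≈ 59.522
Retention S: 1000/CN − 10 with CN=59.522 → S = 6100/897 ≈ 6.800 in
Ia = 0.2S: 0.2·6.800 = 1.360 in (exactly 1220/897)

S = 6100/897 in ≈ 6.800 in; Ia = 1220/897 in ≈ 1.360 in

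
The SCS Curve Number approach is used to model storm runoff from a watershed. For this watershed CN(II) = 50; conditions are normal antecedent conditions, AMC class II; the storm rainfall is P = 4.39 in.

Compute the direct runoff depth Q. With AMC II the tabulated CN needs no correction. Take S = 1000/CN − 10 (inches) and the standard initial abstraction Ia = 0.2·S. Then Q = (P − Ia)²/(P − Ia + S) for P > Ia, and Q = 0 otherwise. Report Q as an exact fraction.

Q = 57121/123900 in ≈ 0.461 in

CN(II) = 50; AMC II needs no correction.
S = 1000/50 − 10 = 10 in ≈ 10.000 in
Ia = 0.2S: 0.2·10.000 = 2.000 in (exactly 2)
Excess rainfall: 4.390 − 2.000 = 2.390 in; P > Ia so Q > 0
Runoff Q = (P−Ia)²/(P−Ia+S) = (2.390)²/(2.390+10.000) = 57121/123900 ≈ 0.461 in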